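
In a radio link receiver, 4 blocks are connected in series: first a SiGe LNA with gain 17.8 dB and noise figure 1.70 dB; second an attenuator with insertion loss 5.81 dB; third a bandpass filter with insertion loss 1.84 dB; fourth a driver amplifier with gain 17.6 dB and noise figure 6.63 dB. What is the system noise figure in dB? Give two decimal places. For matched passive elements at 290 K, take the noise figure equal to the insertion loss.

Convert to linear (a loss of L dB is a gain of −L dB): F_i = 10^(NF_i/10), G_i = 10^(G_i,dB/10)
  Stage 1: F_1 = 10^(1.70/10) = 1.479, G_1 = 10^(17.8/10) = 60.26
  Stage 2: F_2 = 10^(5.81/10) = 3.811, G_2 = 10^(−5.81/10) = 0.2624
  Stage 3: F_3 = 10^(1.84/10) = 1.528, G_3 = 10^(−1.84/10) = 0.6546
  Stage 4: F_4 = 10^(6.63/10) = 4.603, G_4 = 10^(17.6/10) = 57.54
Friis cascade:
  F = 1.479 + (3.811 − 1)/60.26 + (1.528 − 1)/15.81 + (4.603 − 1)/10.35 = 1.907
NF = 10 log₁₀(1.907) = 2.80 dB

2.80 dB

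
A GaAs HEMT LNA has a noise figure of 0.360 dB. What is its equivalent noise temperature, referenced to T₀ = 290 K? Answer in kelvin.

25.1 K

F = 10^(0.360/10) = 1.08643
T_e = (F − 1)·T₀ = (1.08643 − 1) × 290 = 25.1 K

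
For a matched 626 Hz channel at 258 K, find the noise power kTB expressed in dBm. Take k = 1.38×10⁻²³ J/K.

−146.5 dBm

P_n = kTB = 1.38×10⁻²³ × 258 × 6.26×10² = 2.23×10⁻¹⁸ W
In dBm: 10 log₁₀(2.23×10⁻¹⁸ / 10⁻³) = −146.5 dBm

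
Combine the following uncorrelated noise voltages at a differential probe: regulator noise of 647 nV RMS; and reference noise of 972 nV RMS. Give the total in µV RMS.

Uncorrelated sources add in power (mean-square): V_tot = √(ΣV_i²)
V_tot = √[(6.47×10⁻⁷)² + (9.72×10⁻⁷)²] = 1.17×10⁻⁶ V = 1.17 µV

1.17 µV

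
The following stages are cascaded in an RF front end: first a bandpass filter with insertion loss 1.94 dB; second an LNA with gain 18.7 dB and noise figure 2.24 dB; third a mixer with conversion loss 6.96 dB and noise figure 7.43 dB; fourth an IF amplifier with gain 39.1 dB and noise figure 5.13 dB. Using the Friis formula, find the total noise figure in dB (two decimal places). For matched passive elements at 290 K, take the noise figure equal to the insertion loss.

Convert to linear (a loss of L dB is a gain of −L dB): F_i = 10^(NF_i/10), G_i = 10^(G_i,dB/10)
  Stage 1: F_1 = 10^(1.94/10) = 1.563, G_1 = 10^(−1.94/10) = 0.6397
  Stage 2: F_2 = 10^(2.24/10) = 1.675, G_2 = 10^(18.7/10) = 74.13
  Stage 3: F_3 = 10^(7.43/10) = 5.534, G_3 = 10^(−6.96/10) = 0.2014
  Stage 4: F_4 = 10^(5.13/10) = 3.258, G_4 = 10^(39.1/10) = 8128
Friis cascade:
  F = 1.563 + (1.675 − 1)/0.6397 + (5.534 − 1)/47.42 + (3.258 − 1)/9.550 = 2.950
NF = 10 log₁₀(2.950) = 4.70 dB

4.70 dB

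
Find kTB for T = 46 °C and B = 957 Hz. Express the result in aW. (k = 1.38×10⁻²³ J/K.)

T = 46 °C + 273.15 = 319.15 K
P_n = kTB = 1.38×10⁻²³ × 319.15 × 9.57×10² = 4.21×10⁻¹⁸ W = 4.21 aW

4.21 aW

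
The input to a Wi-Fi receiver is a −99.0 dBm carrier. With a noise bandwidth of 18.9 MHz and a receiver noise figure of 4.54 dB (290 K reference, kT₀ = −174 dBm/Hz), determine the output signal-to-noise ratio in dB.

−2.3 dB

Noise floor: N = −174 + 10 log₁₀(B) + NF
10 log₁₀(1.89×10⁷) = 72.76 dB
N = −174 + 72.76 + 4.54 = −96.70 dBm
SNR = P_sig − N = −99.0 − (−96.70) = −2.30 dB → −2.3 dB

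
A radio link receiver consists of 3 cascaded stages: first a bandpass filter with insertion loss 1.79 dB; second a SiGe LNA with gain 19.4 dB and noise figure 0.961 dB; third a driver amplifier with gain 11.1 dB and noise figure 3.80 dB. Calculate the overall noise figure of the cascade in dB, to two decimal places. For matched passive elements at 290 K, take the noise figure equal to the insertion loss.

2.81 dB

Convert to linear (a loss of L dB is a gain of −L dB): F_i = 10^(NF_i/10), G_i = 10^(G_i,dB/10)
  Stage 1: F_1 = 10^(1.79/10) = 1.510, G_1 = 10^(−1.79/10) = 0.6622
  Stage 2: F_2 = 10^(0.961/10) = 1.248, G_2 = 10^(19.4/10) = 87.10
  Stage 3: F_3 = 10^(3.80/10) = 2.399, G_3 = 10^(11.1/10) = 12.88
Friis cascade:
  F = 1.510 + (1.248 − 1)/0.6622 + (2.399 − 1)/57.68 = 1.908
NF = 10 log₁₀(1.908) = 2.81 dB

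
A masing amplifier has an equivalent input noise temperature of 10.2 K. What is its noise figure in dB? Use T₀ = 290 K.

F = 1 + T_e/T₀ = 1 + 10.2/290 = 1.03517
NF = 10 log₁₀(1.03517) = 0.150 dB

0.150 dB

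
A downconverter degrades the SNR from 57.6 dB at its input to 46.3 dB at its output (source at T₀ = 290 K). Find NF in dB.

NF (dB) = SNR_in(dB) − SNR_out(dB) when the source is at T₀
NF = 57.6 − 46.3 = 11.3 dB

11.3 dB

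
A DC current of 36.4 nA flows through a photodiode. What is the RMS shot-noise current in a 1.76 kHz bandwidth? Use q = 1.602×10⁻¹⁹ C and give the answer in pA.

I_n = √(2qI·B)
2qI·B = 2 × 1.602×10⁻¹⁹ × 3.64×10⁻⁸ × 1.76×10³ = 2.05×10⁻²³ A²
I_n = √(2.05×10⁻²³) = 4.53×10⁻¹² A = 4.53 pA

4.53 pA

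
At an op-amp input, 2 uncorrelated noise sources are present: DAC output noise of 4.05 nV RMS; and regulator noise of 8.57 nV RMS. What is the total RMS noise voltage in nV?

Uncorrelated sources add in power (mean-square): V_tot = √(ΣV_i²)
V_tot = √[(4.05×10⁻⁹)² + (8.57×10⁻⁹)²] = 9.48×10⁻⁹ V = 9.48 nV

9.48 nV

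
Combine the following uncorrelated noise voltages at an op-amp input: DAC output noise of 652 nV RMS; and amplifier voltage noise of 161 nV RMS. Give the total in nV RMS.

672 nV

Uncorrelated sources add in power (mean-square): V_tot = √(ΣV_i²)
V_tot = √[(6.52×10⁻⁷)² + (1.61×10⁻⁷)²] = 6.72×10⁻⁷ V = 672 nV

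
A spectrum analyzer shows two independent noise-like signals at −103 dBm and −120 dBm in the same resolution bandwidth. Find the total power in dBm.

−102.9 dBm

Convert to linear, add, convert back:
P₁ = 5.01×10⁻¹⁴ W, P₂ = 1.00×10⁻¹⁵ W
P_tot = 5.11×10⁻¹⁴ W → 10 log₁₀(P_tot / 10⁻³) = −102.9 dBm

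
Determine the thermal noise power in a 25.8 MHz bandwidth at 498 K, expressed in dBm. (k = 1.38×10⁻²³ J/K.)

P_n = kTB = 1.38×10⁻²³ × 498 × 2.58×10⁷ = 1.77×10⁻¹³ W
In dBm: 10 log₁₀(1.77×10⁻¹³ / 10⁻³) = −97.5 dBm

−97.5 dBm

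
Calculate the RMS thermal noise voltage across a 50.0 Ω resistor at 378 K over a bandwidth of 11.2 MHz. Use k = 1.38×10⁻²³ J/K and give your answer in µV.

3.42 µV

V_n = √(4kTRB)
4kTRB = 4 × 1.38×10⁻²³ × 378 × 5.00×10¹ × 1.12×10⁷ = 1.17×10⁻¹¹ V²
V_n = √(1.17×10⁻¹¹) = 3.42×10⁻⁶ V = 3.42 µV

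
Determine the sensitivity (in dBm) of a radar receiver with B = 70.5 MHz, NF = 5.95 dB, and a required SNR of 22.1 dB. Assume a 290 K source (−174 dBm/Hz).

−67.5 dBm

Sensitivity = −174 + 10 log₁₀(B) + NF + SNR_min
= −174 + 78.48 + 5.95 + 22.1
= −67.47 dBm → −67.5 dBm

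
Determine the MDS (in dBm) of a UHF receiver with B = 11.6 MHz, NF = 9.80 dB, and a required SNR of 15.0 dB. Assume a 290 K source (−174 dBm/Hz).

Sensitivity = −174 + 10 log₁₀(B) + NF + SNR_min
= −174 + 70.64 + 9.80 + 15.0
= −78.56 dBm → −78.6 dBm

−78.6 dBm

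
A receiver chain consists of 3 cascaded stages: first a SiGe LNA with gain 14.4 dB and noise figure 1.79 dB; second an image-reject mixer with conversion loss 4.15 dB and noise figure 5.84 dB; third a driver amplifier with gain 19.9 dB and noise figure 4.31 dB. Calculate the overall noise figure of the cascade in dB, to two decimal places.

2.49 dB

Convert to linear (a loss of L dB is a gain of −L dB): F_i = 10^(NF_i/10), G_i = 10^(G_i,dB/10)
  Stage 1: F_1 = 10^(1.79/10) = 1.510, G_1 = 10^(14.4/10) = 27.54
  Stage 2: F_2 = 10^(5.84/10) = 3.837, G_2 = 10^(−4.15/10) = 0.3846
  Stage 3: F_3 = 10^(4.31/10) = 2.698, G_3 = 10^(19.9/10) = 97.72
Friis cascade:
  F = 1.510 + (3.837 − 1)/27.54 + (2.698 − 1)/10.59 = 1.773
NF = 10 log₁₀(1.773) = 2.49 dB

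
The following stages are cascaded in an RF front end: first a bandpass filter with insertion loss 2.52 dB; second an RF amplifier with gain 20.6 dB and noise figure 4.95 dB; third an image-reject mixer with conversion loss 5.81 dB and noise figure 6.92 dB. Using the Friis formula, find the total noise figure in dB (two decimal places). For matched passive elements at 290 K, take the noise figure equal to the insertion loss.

Convert to linear (a loss of L dB is a gain of −L dB): F_i = 10^(NF_i/10), G_i = 10^(G_i,dB/10)
  Stage 1: F_1 = 10^(2.52/10) = 1.786, G_1 = 10^(−2.52/10) = 0.5598
  Stage 2: F_2 = 10^(4.95/10) = 3.126, G_2 = 10^(20.6/10) = 114.8
  Stage 3: F_3 = 10^(6.92/10) = 4.920, G_3 = 10^(−5.81/10) = 0.2624
Friis cascade:
  F = 1.786 + (3.126 − 1)/0.5598 + (4.920 − 1)/64.27 = 5.646
NF = 10 log₁₀(5.646) = 7.52 dB

7.52 dB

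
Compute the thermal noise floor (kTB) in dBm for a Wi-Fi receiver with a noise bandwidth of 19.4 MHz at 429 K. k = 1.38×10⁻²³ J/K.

P_n = kTB = 1.38×10⁻²³ × 429 × 1.94×10⁷ = 1.15×10⁻¹³ W
In dBm: 10 log₁₀(1.15×10⁻¹³ / 10⁻³) = −99.4 dBm

−99.4 dBm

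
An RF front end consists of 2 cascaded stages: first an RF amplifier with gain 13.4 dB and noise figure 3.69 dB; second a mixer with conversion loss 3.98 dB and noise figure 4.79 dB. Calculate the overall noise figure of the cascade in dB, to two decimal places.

3.86 dB

Convert to linear (a loss of L dB is a gain of −L dB): F_i = 10^(NF_i/10), G_i = 10^(G_i,dB/10)
  Stage 1: F_1 = 10^(3.69/10) = 2.339, G_1 = 10^(13.4/10) = 21.88
  Stage 2: F_2 = 10^(4.79/10) = 3.013, G_2 = 10^(−3.98/10) = 0.3999
Friis cascade:
  F = 2.339 + (3.013 − 1)/21.88 = 2.431
NF = 10 log₁₀(2.431) = 3.86 dB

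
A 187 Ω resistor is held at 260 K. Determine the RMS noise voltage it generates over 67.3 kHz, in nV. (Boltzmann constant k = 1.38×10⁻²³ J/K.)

425 nV

V_n = √(4kTRB)
4kTRB = 4 × 1.38×10⁻²³ × 260 × 1.87×10² × 6.73×10⁴ = 1.81×10⁻¹³ V²
V_n = √(1.81×10⁻¹³) = 4.25×10⁻⁷ V = 425 nV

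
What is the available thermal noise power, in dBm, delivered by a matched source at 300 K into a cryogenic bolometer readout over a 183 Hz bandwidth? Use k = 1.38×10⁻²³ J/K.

P_n = kTB = 1.38×10⁻²³ × 300 × 1.83×10² = 7.58×10⁻¹⁹ W
In dBm: 10 log₁₀(7.58×10⁻¹⁹ / 10⁻³) = −151.2 dBm

−151.2 dBm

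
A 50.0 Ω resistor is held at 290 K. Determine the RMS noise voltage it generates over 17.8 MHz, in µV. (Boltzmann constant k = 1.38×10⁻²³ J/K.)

V_n = √(4kTRB)
4kTRB = 4 × 1.38×10⁻²³ × 290 × 5.00×10¹ × 1.78×10⁷ = 1.42×10⁻¹¹ V²
V_n = √(1.42×10⁻¹¹) = 3.77×10⁻⁶ V = 3.77 µV

3.77 µV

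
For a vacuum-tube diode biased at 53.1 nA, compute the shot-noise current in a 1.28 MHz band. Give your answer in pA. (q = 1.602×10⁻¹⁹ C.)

I_n = √(2qI·B)
2qI·B = 2 × 1.602×10⁻¹⁹ × 5.31×10⁻⁸ × 1.28×10⁶ = 2.18×10⁻²⁰ A²
I_n = √(2.18×10⁻²⁰) = 1.48×10⁻¹⁰ A = 148 pA

148 pA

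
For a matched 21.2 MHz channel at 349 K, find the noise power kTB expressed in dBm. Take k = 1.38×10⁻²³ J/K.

−99.9 dBm

P_n = kTB = 1.38×10⁻²³ × 349 × 2.12×10⁷ = 1.02×10⁻¹³ W
In dBm: 10 log₁₀(1.02×10⁻¹³ / 10⁻³) = −99.9 dBm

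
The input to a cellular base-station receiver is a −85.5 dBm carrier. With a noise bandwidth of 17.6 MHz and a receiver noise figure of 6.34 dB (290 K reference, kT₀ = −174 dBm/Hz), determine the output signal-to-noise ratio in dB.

9.7 dB

Noise floor: N = −174 + 10 log₁₀(B) + NF
10 log₁₀(1.76×10⁷) = 72.46 dB
N = −174 + 72.46 + 6.34 = −95.20 dBm
SNR = P_sig − N = −85.5 − (−95.20) = 9.70 dB → 9.7 dB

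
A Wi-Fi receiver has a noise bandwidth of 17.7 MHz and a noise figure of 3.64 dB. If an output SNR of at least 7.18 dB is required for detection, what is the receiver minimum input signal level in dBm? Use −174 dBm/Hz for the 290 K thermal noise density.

−90.7 dBm

Sensitivity = −174 + 10 log₁₀(B) + NF + SNR_min
= −174 + 72.48 + 3.64 + 7.18
= −90.70 dBm → −90.7 dBm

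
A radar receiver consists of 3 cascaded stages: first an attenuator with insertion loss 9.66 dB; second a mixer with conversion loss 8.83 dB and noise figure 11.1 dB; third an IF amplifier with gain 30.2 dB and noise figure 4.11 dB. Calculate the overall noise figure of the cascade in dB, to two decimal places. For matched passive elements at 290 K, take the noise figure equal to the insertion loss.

Convert to linear (a loss of L dB is a gain of −L dB): F_i = 10^(NF_i/10), G_i = 10^(G_i,dB/10)
  Stage 1: F_1 = 10^(9.66/10) = 9.247, G_1 = 10^(−9.66/10) = 0.1081
  Stage 2: F_2 = 10^(11.1/10) = 12.88, G_2 = 10^(−8.83/10) = 0.1309
  Stage 3: F_3 = 10^(4.11/10) = 2.576, G_3 = 10^(30.2/10) = 1047
Friis cascade:
  F = 9.247 + (12.88 − 1)/0.1081 + (2.576 − 1)/0.01416 = 230.5
NF = 10 log₁₀(230.5) = 23.63 dB

23.63 dB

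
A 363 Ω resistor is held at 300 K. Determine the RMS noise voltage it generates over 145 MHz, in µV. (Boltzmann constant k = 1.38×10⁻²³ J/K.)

V_n = √(4kTRB)
4kTRB = 4 × 1.38×10⁻²³ × 300 × 3.63×10² × 1.45×10⁸ = 8.72×10⁻¹⁰ V²
V_n = √(8.72×10⁻¹⁰) = 2.95×10⁻⁵ V = 29.5 µV

29.5 µV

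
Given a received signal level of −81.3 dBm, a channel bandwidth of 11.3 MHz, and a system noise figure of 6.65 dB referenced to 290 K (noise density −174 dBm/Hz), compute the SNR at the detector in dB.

15.5 dB

Noise floor: N = −174 + 10 log₁₀(B) + NF
10 log₁₀(1.13×10⁷) = 70.53 dB
N = −174 + 70.53 + 6.65 = −96.82 dBm
SNR = P_sig − N = −81.3 − (−96.82) = 15.52 dB → 15.5 dB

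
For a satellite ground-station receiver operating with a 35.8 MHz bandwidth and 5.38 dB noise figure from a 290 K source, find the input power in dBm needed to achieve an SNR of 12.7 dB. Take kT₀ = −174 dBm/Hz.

Sensitivity = −174 + 10 log₁₀(B) + NF + SNR_min
= −174 + 75.54 + 5.38 + 12.7
= −80.38 dBm → −80.4 dBm

−80.4 dBm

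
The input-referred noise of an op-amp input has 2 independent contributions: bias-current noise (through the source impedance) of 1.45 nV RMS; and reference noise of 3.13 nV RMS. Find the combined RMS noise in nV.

Uncorrelated sources add in power (mean-square): V_tot = √(ΣV_i²)
V_tot = √[(1.45×10⁻⁹)² + (3.13×10⁻⁹)²] = 3.45×10⁻⁹ V = 3.45 nV

3.45 nV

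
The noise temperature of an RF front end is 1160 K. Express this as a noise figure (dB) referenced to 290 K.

6.99 dB

F = 1 + T_e/T₀ = 1 + 1160/290 = 5
NF = 10 log₁₀(5) = 6.99 dB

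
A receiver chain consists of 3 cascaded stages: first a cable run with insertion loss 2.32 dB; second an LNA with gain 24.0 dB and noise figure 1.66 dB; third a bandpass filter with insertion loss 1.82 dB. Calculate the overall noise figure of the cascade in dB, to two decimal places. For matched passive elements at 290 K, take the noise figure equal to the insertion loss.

3.99 dB

Convert to linear (a loss of L dB is a gain of −L dB): F_i = 10^(NF_i/10), G_i = 10^(G_i,dB/10)
  Stage 1: F_1 = 10^(2.32/10) = 1.706, G_1 = 10^(−2.32/10) = 0.5861
  Stage 2: F_2 = 10^(1.66/10) = 1.466, G_2 = 10^(24.0/10) = 251.2
  Stage 3: F_3 = 10^(1.82/10) = 1.521, G_3 = 10^(−1.82/10) = 0.6577
Friis cascade:
  F = 1.706 + (1.466 − 1)/0.5861 + (1.521 − 1)/147.2 = 2.504
NF = 10 log₁₀(2.504) = 3.99 dB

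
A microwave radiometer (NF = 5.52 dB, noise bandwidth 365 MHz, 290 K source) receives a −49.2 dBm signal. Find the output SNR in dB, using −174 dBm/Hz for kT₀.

Noise floor: N = −174 + 10 log₁₀(B) + NF
10 log₁₀(3.65×10⁸) = 85.62 dB
N = −174 + 85.62 + 5.52 = −82.86 dBm
SNR = P_sig − N = −49.2 − (−82.86) = 33.66 dB → 33.7 dB

33.7 dB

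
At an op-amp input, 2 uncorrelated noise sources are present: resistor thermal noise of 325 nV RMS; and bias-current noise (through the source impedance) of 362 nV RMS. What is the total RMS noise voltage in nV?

486 nV

Uncorrelated sources add in power (mean-square): V_tot = √(ΣV_i²)
V_tot = √[(3.25×10⁻⁷)² + (3.62×10⁻⁷)²] = 4.86×10⁻⁷ V = 486 nV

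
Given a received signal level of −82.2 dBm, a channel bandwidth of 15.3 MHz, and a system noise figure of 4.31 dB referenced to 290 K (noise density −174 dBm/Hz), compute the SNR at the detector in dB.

15.6 dB

Noise floor: N = −174 + 10 log₁₀(B) + NF
10 log₁₀(1.53×10⁷) = 71.85 dB
N = −174 + 71.85 + 4.31 = −97.84 dBm
SNR = P_sig − N = −82.2 − (−97.84) = 15.64 dB → 15.6 dB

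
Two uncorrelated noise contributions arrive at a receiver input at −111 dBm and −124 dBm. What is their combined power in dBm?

−110.8 dBm

Convert to linear, add, convert back:
P₁ = 7.94×10⁻¹⁵ W, P₂ = 3.98×10⁻¹⁶ W
P_tot = 8.34×10⁻¹⁵ W → 10 log₁₀(P_tot / 10⁻³) = −110.8 dBm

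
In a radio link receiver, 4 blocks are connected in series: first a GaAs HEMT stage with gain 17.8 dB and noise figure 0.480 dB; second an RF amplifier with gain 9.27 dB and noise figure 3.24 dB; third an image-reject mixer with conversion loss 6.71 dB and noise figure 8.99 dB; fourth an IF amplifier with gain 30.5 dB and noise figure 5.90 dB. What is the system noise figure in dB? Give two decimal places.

0.70 dB

Convert to linear (a loss of L dB is a gain of −L dB): F_i = 10^(NF_i/10), G_i = 10^(G_i,dB/10)
  Stage 1: F_1 = 10^(0.480/10) = 1.117, G_1 = 10^(17.8/10) = 60.26
  Stage 2: F_2 = 10^(3.24/10) = 2.109, G_2 = 10^(9.27/10) = 8.453
  Stage 3: F_3 = 10^(8.99/10) = 7.925, G_3 = 10^(−6.71/10) = 0.2133
  Stage 4: F_4 = 10^(5.90/10) = 3.890, G_4 = 10^(30.5/10) = 1122
Friis cascade:
  F = 1.117 + (2.109 − 1)/60.26 + (7.925 − 1)/509.3 + (3.890 − 1)/108.6 = 1.175
NF = 10 log₁₀(1.175) = 0.70 dB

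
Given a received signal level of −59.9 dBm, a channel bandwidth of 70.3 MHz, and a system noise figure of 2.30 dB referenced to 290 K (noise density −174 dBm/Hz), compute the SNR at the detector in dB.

Noise floor: N = −174 + 10 log₁₀(B) + NF
10 log₁₀(7.03×10⁷) = 78.47 dB
N = −174 + 78.47 + 2.30 = −93.23 dBm
SNR = P_sig − N = −59.9 − (−93.23) = 33.33 dB → 33.3 dB

33.3 dB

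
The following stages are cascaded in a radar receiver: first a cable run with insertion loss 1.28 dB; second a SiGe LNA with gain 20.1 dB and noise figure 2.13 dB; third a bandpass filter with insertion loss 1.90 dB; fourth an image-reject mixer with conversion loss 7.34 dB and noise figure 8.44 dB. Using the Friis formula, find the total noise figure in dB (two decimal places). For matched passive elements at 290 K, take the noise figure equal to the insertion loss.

Convert to linear (a loss of L dB is a gain of −L dB): F_i = 10^(NF_i/10), G_i = 10^(G_i,dB/10)
  Stage 1: F_1 = 10^(1.28/10) = 1.343, G_1 = 10^(−1.28/10) = 0.7447
  Stage 2: F_2 = 10^(2.13/10) = 1.633, G_2 = 10^(20.1/10) = 102.3
  Stage 3: F_3 = 10^(1.90/10) = 1.549, G_3 = 10^(−1.90/10) = 0.6457
  Stage 4: F_4 = 10^(8.44/10) = 6.982, G_4 = 10^(−7.34/10) = 0.1845
Friis cascade:
  F = 1.343 + (1.633 − 1)/0.7447 + (1.549 − 1)/76.21 + (6.982 − 1)/49.20 = 2.322
NF = 10 log₁₀(2.322) = 3.66 dB

3.66 dB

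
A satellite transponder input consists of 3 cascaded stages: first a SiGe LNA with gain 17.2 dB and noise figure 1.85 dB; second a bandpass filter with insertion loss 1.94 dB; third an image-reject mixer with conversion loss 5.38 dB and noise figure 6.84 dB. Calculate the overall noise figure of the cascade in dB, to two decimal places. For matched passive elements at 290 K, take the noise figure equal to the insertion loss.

2.19 dB

Convert to linear (a loss of L dB is a gain of −L dB): F_i = 10^(NF_i/10), G_i = 10^(G_i,dB/10)
  Stage 1: F_1 = 10^(1.85/10) = 1.531, G_1 = 10^(17.2/10) = 52.48
  Stage 2: F_2 = 10^(1.94/10) = 1.563, G_2 = 10^(−1.94/10) = 0.6397
  Stage 3: F_3 = 10^(6.84/10) = 4.831, G_3 = 10^(−5.38/10) = 0.2897
Friis cascade:
  F = 1.531 + (1.563 − 1)/52.48 + (4.831 − 1)/33.57 = 1.656
NF = 10 log₁₀(1.656) = 2.19 dB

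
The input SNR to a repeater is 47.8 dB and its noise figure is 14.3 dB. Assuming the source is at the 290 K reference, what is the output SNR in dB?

33.5 dB

By definition F = SNR_in/SNR_out, so in dB: SNR_out = SNR_in − NF
SNR_out = 47.8 − 14.3 = 33.5 dB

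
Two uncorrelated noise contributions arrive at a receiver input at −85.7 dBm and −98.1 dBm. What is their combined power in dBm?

Convert to linear, add, convert back:
P₁ = 2.69×10⁻¹² W, P₂ = 1.55×10⁻¹³ W
P_tot = 2.85×10⁻¹² W → 10 log₁₀(P_tot / 10⁻³) = −85.5 dBm

−85.5 dBm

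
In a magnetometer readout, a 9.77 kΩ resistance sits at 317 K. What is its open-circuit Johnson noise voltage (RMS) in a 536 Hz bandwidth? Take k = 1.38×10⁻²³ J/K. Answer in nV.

V_n = √(4kTRB)
4kTRB = 4 × 1.38×10⁻²³ × 317 × 9.77×10³ × 5.36×10² = 9.16×10⁻¹⁴ V²
V_n = √(9.16×10⁻¹⁴) = 3.03×10⁻⁷ V = 303 nV

303 nV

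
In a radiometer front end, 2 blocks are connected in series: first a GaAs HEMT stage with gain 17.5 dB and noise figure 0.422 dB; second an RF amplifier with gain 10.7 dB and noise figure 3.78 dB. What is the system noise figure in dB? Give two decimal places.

0.52 dB

Convert to linear (a loss of L dB is a gain of −L dB): F_i = 10^(NF_i/10), G_i = 10^(G_i,dB/10)
  Stage 1: F_1 = 10^(0.422/10) = 1.102, G_1 = 10^(17.5/10) = 56.23
  Stage 2: F_2 = 10^(3.78/10) = 2.388, G_2 = 10^(10.7/10) = 11.75
Friis cascade:
  F = 1.102 + (2.388 − 1)/56.23 = 1.127
NF = 10 log₁₀(1.127) = 0.52 dB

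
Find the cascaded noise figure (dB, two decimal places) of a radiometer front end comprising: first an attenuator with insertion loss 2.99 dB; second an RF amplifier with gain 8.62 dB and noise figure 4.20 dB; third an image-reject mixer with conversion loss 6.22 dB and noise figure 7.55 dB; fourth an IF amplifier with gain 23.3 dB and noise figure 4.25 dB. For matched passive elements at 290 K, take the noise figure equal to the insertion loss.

9.25 dB

Convert to linear (a loss of L dB is a gain of −L dB): F_i = 10^(NF_i/10), G_i = 10^(G_i,dB/10)
  Stage 1: F_1 = 10^(2.99/10) = 1.991, G_1 = 10^(−2.99/10) = 0.5023
  Stage 2: F_2 = 10^(4.20/10) = 2.630, G_2 = 10^(8.62/10) = 7.278
  Stage 3: F_3 = 10^(7.55/10) = 5.689, G_3 = 10^(−6.22/10) = 0.2388
  Stage 4: F_4 = 10^(4.25/10) = 2.661, G_4 = 10^(23.3/10) = 213.8
Friis cascade:
  F = 1.991 + (2.630 − 1)/0.5023 + (5.689 − 1)/3.656 + (2.661 − 1)/0.8730 = 8.421
NF = 10 log₁₀(8.421) = 9.25 dB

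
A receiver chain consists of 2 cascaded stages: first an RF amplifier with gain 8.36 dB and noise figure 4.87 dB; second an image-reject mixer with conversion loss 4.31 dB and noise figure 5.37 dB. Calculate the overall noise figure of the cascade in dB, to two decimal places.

5.35 dB

Convert to linear (a loss of L dB is a gain of −L dB): F_i = 10^(NF_i/10), G_i = 10^(G_i,dB/10)
  Stage 1: F_1 = 10^(4.87/10) = 3.069, G_1 = 10^(8.36/10) = 6.855
  Stage 2: F_2 = 10^(5.37/10) = 3.443, G_2 = 10^(−4.31/10) = 0.3707
Friis cascade:
  F = 3.069 + (3.443 − 1)/6.855 = 3.425
NF = 10 log₁₀(3.425) = 5.35 dB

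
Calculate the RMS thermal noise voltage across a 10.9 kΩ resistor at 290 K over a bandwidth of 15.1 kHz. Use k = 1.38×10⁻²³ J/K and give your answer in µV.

1.62 µV

V_n = √(4kTRB)
4kTRB = 4 × 1.38×10⁻²³ × 290 × 1.09×10⁴ × 1.51×10⁴ = 2.63×10⁻¹² V²
V_n = √(2.63×10⁻¹²) = 1.62×10⁻⁶ V = 1.62 µV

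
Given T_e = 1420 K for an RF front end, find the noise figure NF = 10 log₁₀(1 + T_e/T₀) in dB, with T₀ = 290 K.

7.71 dB

F = 1 + T_e/T₀ = 1 + 1420/290 = 5.89655
NF = 10 log₁₀(5.89655) = 7.71 dB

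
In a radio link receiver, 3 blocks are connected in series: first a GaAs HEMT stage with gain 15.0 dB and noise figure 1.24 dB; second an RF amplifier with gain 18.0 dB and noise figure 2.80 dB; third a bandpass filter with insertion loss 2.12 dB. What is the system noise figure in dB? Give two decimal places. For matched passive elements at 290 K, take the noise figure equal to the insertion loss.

1.33 dB

Convert to linear (a loss of L dB is a gain of −L dB): F_i = 10^(NF_i/10), G_i = 10^(G_i,dB/10)
  Stage 1: F_1 = 10^(1.24/10) = 1.330, G_1 = 10^(15.0/10) = 31.62
  Stage 2: F_2 = 10^(2.80/10) = 1.905, G_2 = 10^(18.0/10) = 63.10
  Stage 3: F_3 = 10^(2.12/10) = 1.629, G_3 = 10^(−2.12/10) = 0.6138
Friis cascade:
  F = 1.330 + (1.905 − 1)/31.62 + (1.629 − 1)/1995 = 1.359
NF = 10 log₁₀(1.359) = 1.33 dB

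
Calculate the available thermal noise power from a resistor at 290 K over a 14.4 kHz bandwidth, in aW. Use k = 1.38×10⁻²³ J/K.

P_n = kTB = 1.38×10⁻²³ × 290 × 1.44×10⁴ = 5.76×10⁻¹⁷ W = 57.6 aW

57.6 aW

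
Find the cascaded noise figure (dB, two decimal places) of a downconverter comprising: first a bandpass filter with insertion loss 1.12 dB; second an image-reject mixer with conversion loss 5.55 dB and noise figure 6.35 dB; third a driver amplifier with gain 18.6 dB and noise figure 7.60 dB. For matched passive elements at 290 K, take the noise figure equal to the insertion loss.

14.42 dB

Convert to linear (a loss of L dB is a gain of −L dB): F_i = 10^(NF_i/10), G_i = 10^(G_i,dB/10)
  Stage 1: F_1 = 10^(1.12/10) = 1.294, G_1 = 10^(−1.12/10) = 0.7727
  Stage 2: F_2 = 10^(6.35/10) = 4.315, G_2 = 10^(−5.55/10) = 0.2786
  Stage 3: F_3 = 10^(7.60/10) = 5.754, G_3 = 10^(18.6/10) = 72.44
Friis cascade:
  F = 1.294 + (4.315 − 1)/0.7727 + (5.754 − 1)/0.2153 = 27.67
NF = 10 log₁₀(27.67) = 14.42 dB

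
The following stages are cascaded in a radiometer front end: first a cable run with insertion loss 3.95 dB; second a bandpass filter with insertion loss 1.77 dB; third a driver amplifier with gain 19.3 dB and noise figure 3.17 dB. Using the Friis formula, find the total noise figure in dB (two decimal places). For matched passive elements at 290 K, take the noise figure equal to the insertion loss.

Convert to linear (a loss of L dB is a gain of −L dB): F_i = 10^(NF_i/10), G_i = 10^(G_i,dB/10)
  Stage 1: F_1 = 10^(3.95/10) = 2.483, G_1 = 10^(−3.95/10) = 0.4027
  Stage 2: F_2 = 10^(1.77/10) = 1.503, G_2 = 10^(−1.77/10) = 0.6653
  Stage 3: F_3 = 10^(3.17/10) = 2.075, G_3 = 10^(19.3/10) = 85.11
Friis cascade:
  F = 2.483 + (1.503 − 1)/0.4027 + (2.075 − 1)/0.2679 = 7.745
NF = 10 log₁₀(7.745) = 8.89 dB

8.89 dB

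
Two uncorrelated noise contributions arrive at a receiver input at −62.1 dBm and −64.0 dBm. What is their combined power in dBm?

Convert to linear, add, convert back:
P₁ = 6.17×10⁻¹⁰ W, P₂ = 3.98×10⁻¹⁰ W
P_tot = 1.01×10⁻⁹ W → 10 log₁₀(P_tot / 10⁻³) = −59.9 dBm

−59.9 dBm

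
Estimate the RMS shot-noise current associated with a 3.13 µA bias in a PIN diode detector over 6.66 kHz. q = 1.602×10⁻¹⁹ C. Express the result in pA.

81.7 pA

I_n = √(2qI·B)
2qI·B = 2 × 1.602×10⁻¹⁹ × 3.13×10⁻⁶ × 6.66×10³ = 6.68×10⁻²¹ A²
I_n = √(6.68×10⁻²¹) = 8.17×10⁻¹¹ A = 81.7 pA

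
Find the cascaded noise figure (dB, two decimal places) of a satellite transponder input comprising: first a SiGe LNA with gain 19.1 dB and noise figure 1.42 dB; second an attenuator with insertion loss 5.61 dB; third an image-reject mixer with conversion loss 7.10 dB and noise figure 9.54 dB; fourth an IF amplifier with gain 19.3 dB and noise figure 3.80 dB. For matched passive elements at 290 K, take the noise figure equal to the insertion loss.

Convert to linear (a loss of L dB is a gain of −L dB): F_i = 10^(NF_i/10), G_i = 10^(G_i,dB/10)
  Stage 1: F_1 = 10^(1.42/10) = 1.387, G_1 = 10^(19.1/10) = 81.28
  Stage 2: F_2 = 10^(5.61/10) = 3.639, G_2 = 10^(−5.61/10) = 0.2748
  Stage 3: F_3 = 10^(9.54/10) = 8.995, G_3 = 10^(−7.10/10) = 0.1950
  Stage 4: F_4 = 10^(3.80/10) = 2.399, G_4 = 10^(19.3/10) = 85.11
Friis cascade:
  F = 1.387 + (3.639 − 1)/81.28 + (8.995 − 1)/22.34 + (2.399 − 1)/4.355 = 2.098
NF = 10 log₁₀(2.098) = 3.22 dB

3.22 dB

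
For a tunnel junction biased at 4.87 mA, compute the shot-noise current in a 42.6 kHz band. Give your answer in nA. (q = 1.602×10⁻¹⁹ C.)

I_n = √(2qI·B)
2qI·B = 2 × 1.602×10⁻¹⁹ × 4.87×10⁻³ × 4.26×10⁴ = 6.65×10⁻¹⁷ A²
I_n = √(6.65×10⁻¹⁷) = 8.15×10⁻⁹ A = 8.15 nA

8.15 nA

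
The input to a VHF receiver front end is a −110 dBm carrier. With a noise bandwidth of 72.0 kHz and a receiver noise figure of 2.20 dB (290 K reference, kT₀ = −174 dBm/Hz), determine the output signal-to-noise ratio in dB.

Noise floor: N = −174 + 10 log₁₀(B) + NF
10 log₁₀(7.20×10⁴) = 48.57 dB
N = −174 + 48.57 + 2.20 = −123.23 dBm
SNR = P_sig − N = −110 − (−123.23) = 13.23 dB → 13.2 dB

13.2 dB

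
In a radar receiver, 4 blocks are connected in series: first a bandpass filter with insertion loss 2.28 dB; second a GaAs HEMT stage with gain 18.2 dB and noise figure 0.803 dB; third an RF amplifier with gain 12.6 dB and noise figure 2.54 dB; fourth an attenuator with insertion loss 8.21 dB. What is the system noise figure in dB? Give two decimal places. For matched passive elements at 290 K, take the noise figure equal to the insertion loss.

Convert to linear (a loss of L dB is a gain of −L dB): F_i = 10^(NF_i/10), G_i = 10^(G_i,dB/10)
  Stage 1: F_1 = 10^(2.28/10) = 1.690, G_1 = 10^(−2.28/10) = 0.5916
  Stage 2: F_2 = 10^(0.803/10) = 1.203, G_2 = 10^(18.2/10) = 66.07
  Stage 3: F_3 = 10^(2.54/10) = 1.795, G_3 = 10^(12.6/10) = 18.20
  Stage 4: F_4 = 10^(8.21/10) = 6.622, G_4 = 10^(−8.21/10) = 0.1510
Friis cascade:
  F = 1.690 + (1.203 − 1)/0.5916 + (1.795 − 1)/39.08 + (6.622 − 1)/711.2 = 2.062
NF = 10 log₁₀(2.062) = 3.14 dB

3.14 dB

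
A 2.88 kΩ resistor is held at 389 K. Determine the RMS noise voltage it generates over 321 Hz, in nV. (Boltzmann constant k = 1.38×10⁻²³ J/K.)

141 nV

V_n = √(4kTRB)
4kTRB = 4 × 1.38×10⁻²³ × 389 × 2.88×10³ × 3.21×10² = 1.99×10⁻¹⁴ V²
V_n = √(1.99×10⁻¹⁴) = 1.41×10⁻⁷ V = 141 nV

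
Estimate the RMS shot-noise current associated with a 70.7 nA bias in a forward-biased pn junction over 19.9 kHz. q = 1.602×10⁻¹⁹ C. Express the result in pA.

I_n = √(2qI·B)
2qI·B = 2 × 1.602×10⁻¹⁹ × 7.07×10⁻⁸ × 1.99×10⁴ = 4.51×10⁻²² A²
I_n = √(4.51×10⁻²²) = 2.12×10⁻¹¹ A = 21.2 pA

21.2 pA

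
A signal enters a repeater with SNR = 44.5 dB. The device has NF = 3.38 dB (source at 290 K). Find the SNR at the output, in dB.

41.12 dB

By definition F = SNR_in/SNR_out, so in dB: SNR_out = SNR_in − NF
SNR_out = 44.5 − 3.38 = 41.12 dB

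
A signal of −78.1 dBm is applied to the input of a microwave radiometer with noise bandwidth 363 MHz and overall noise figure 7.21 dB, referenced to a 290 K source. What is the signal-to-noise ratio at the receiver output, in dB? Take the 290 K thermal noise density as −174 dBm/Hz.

Noise floor: N = −174 + 10 log₁₀(B) + NF
10 log₁₀(3.63×10⁸) = 85.6 dB
N = −174 + 85.6 + 7.21 = −81.19 dBm
SNR = P_sig − N = −78.1 − (−81.19) = 3.09 dB → 3.1 dB

3.1 dB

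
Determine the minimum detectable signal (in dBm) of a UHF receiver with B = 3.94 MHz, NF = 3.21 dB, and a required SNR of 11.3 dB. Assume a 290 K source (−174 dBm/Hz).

−93.5 dBm

Sensitivity = −174 + 10 log₁₀(B) + NF + SNR_min
= −174 + 65.95 + 3.21 + 11.3
= −93.54 dBm → −93.5 dBm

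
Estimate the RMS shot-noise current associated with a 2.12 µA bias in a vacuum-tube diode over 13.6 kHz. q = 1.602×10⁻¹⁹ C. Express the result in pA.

I_n = √(2qI·B)
2qI·B = 2 × 1.602×10⁻¹⁹ × 2.12×10⁻⁶ × 1.36×10⁴ = 9.24×10⁻²¹ A²
I_n = √(9.24×10⁻²¹) = 9.61×10⁻¹¹ A = 96.1 pA

96.1 pA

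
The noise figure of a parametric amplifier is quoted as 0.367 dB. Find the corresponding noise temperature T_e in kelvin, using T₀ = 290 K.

F = 10^(0.367/10) = 1.08818
T_e = (F − 1)·T₀ = (1.08818 − 1) × 290 = 25.6 K

25.6 K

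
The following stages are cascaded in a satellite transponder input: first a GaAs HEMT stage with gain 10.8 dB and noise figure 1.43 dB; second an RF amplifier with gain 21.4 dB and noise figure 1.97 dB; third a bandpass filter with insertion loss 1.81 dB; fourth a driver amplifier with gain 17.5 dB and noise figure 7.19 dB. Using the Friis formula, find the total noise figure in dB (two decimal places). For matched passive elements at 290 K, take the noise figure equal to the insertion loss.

Convert to linear (a loss of L dB is a gain of −L dB): F_i = 10^(NF_i/10), G_i = 10^(G_i,dB/10)
  Stage 1: F_1 = 10^(1.43/10) = 1.390, G_1 = 10^(10.8/10) = 12.02
  Stage 2: F_2 = 10^(1.97/10) = 1.574, G_2 = 10^(21.4/10) = 138.0
  Stage 3: F_3 = 10^(1.81/10) = 1.517, G_3 = 10^(−1.81/10) = 0.6592
  Stage 4: F_4 = 10^(7.19/10) = 5.236, G_4 = 10^(17.5/10) = 56.23
Friis cascade:
  F = 1.390 + (1.574 − 1)/12.02 + (1.517 − 1)/1660 + (5.236 − 1)/1094 = 1.442
NF = 10 log₁₀(1.442) = 1.59 dB

1.59 dB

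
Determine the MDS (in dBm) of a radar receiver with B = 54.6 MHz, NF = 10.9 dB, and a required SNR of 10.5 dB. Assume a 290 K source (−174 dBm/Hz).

−75.2 dBm

Sensitivity = −174 + 10 log₁₀(B) + NF + SNR_min
= −174 + 77.37 + 10.9 + 10.5
= −75.23 dBm → −75.2 dBm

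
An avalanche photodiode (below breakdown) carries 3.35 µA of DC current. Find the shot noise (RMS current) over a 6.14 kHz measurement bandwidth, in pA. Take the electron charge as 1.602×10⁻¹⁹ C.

I_n = √(2qI·B)
2qI·B = 2 × 1.602×10⁻¹⁹ × 3.35×10⁻⁶ × 6.14×10³ = 6.59×10⁻²¹ A²
I_n = √(6.59×10⁻²¹) = 8.12×10⁻¹¹ A = 81.2 pA

81.2 pA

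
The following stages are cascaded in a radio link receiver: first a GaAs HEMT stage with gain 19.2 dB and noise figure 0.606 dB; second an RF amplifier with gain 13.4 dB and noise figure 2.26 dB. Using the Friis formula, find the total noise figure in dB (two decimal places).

Convert to linear (a loss of L dB is a gain of −L dB): F_i = 10^(NF_i/10), G_i = 10^(G_i,dB/10)
  Stage 1: F_1 = 10^(0.606/10) = 1.150, G_1 = 10^(19.2/10) = 83.18
  Stage 2: F_2 = 10^(2.26/10) = 1.683, G_2 = 10^(13.4/10) = 21.88
Friis cascade:
  F = 1.150 + (1.683 − 1)/83.18 = 1.158
NF = 10 log₁₀(1.158) = 0.64 dB

0.64 dB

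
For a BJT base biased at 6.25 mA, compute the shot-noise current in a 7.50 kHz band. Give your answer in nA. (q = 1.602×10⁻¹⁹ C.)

3.88 nA

I_n = √(2qI·B)
2qI·B = 2 × 1.602×10⁻¹⁹ × 6.25×10⁻³ × 7.50×10³ = 1.50×10⁻¹⁷ A²
I_n = √(1.50×10⁻¹⁷) = 3.88×10⁻⁹ A = 3.88 nA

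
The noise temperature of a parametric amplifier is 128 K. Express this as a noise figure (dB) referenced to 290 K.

1.59 dB

F = 1 + T_e/T₀ = 1 + 128/290 = 1.44138
NF = 10 log₁₀(1.44138) = 1.59 dB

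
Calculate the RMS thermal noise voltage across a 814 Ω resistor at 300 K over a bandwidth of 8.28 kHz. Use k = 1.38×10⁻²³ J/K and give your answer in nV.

334 nV

V_n = √(4kTRB)
4kTRB = 4 × 1.38×10⁻²³ × 300 × 8.14×10² × 8.28×10³ = 1.12×10⁻¹³ V²
V_n = √(1.12×10⁻¹³) = 3.34×10⁻⁷ V = 334 nV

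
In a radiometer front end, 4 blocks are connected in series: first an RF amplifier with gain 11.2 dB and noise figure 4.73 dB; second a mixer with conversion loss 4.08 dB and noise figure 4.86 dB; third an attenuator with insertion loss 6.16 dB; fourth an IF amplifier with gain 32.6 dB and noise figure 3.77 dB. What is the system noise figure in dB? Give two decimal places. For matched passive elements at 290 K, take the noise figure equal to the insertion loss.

6.85 dB

Convert to linear (a loss of L dB is a gain of −L dB): F_i = 10^(NF_i/10), G_i = 10^(G_i,dB/10)
  Stage 1: F_1 = 10^(4.73/10) = 2.972, G_1 = 10^(11.2/10) = 13.18
  Stage 2: F_2 = 10^(4.86/10) = 3.062, G_2 = 10^(−4.08/10) = 0.3908
  Stage 3: F_3 = 10^(6.16/10) = 4.130, G_3 = 10^(−6.16/10) = 0.2421
  Stage 4: F_4 = 10^(3.77/10) = 2.382, G_4 = 10^(32.6/10) = 1820
Friis cascade:
  F = 2.972 + (3.062 − 1)/13.18 + (4.130 − 1)/5.152 + (2.382 − 1)/1.247 = 4.844
NF = 10 log₁₀(4.844) = 6.85 dB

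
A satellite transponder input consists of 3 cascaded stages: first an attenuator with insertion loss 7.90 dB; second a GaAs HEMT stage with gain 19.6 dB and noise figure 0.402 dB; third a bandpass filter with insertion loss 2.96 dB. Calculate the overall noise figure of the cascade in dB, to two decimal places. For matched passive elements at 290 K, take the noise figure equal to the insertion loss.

Convert to linear (a loss of L dB is a gain of −L dB): F_i = 10^(NF_i/10), G_i = 10^(G_i,dB/10)
  Stage 1: F_1 = 10^(7.90/10) = 6.166, G_1 = 10^(−7.90/10) = 0.1622
  Stage 2: F_2 = 10^(0.402/10) = 1.097, G_2 = 10^(19.6/10) = 91.20
  Stage 3: F_3 = 10^(2.96/10) = 1.977, G_3 = 10^(−2.96/10) = 0.5058
Friis cascade:
  F = 6.166 + (1.097 − 1)/0.1622 + (1.977 − 1)/14.79 = 6.830
NF = 10 log₁₀(6.830) = 8.34 dB

8.34 dB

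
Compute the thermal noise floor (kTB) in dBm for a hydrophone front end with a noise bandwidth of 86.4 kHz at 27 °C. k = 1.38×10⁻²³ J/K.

T = 27 °C + 273.15 = 300.15 K
P_n = kTB = 1.38×10⁻²³ × 300.15 × 8.64×10⁴ = 3.58×10⁻¹⁶ W
In dBm: 10 log₁₀(3.58×10⁻¹⁶ / 10⁻³) = −124.5 dBm

−124.5 dBm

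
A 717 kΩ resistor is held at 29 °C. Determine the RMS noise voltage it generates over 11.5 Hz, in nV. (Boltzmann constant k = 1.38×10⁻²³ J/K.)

T = 29 °C + 273.15 = 302.15 K
V_n = √(4kTRB)
4kTRB = 4 × 1.38×10⁻²³ × 302.15 × 7.17×10⁵ × 1.15×10¹ = 1.38×10⁻¹³ V²
V_n = √(1.38×10⁻¹³) = 3.71×10⁻⁷ V = 371 nV

371 nV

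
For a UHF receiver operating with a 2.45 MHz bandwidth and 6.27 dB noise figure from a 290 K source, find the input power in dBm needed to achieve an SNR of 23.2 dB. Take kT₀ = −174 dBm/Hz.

−80.6 dBm

Sensitivity = −174 + 10 log₁₀(B) + NF + SNR_min
= −174 + 63.89 + 6.27 + 23.2
= −80.64 dBm → −80.6 dBm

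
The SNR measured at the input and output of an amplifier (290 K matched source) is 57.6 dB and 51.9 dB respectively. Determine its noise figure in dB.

5.7 dB

NF (dB) = SNR_in(dB) − SNR_out(dB) when the source is at T₀
NF = 57.6 − 51.9 = 5.7 dB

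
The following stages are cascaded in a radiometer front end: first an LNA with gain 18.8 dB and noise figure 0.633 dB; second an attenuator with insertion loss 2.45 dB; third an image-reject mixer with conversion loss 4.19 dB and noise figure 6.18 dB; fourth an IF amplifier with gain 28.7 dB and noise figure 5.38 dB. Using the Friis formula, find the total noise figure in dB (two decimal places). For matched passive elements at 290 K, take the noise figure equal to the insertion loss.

Convert to linear (a loss of L dB is a gain of −L dB): F_i = 10^(NF_i/10), G_i = 10^(G_i,dB/10)
  Stage 1: F_1 = 10^(0.633/10) = 1.157, G_1 = 10^(18.8/10) = 75.86
  Stage 2: F_2 = 10^(2.45/10) = 1.758, G_2 = 10^(−2.45/10) = 0.5689
  Stage 3: F_3 = 10^(6.18/10) = 4.150, G_3 = 10^(−4.19/10) = 0.3811
  Stage 4: F_4 = 10^(5.38/10) = 3.451, G_4 = 10^(28.7/10) = 741.3
Friis cascade:
  F = 1.157 + (1.758 − 1)/75.86 + (4.150 − 1)/43.15 + (3.451 − 1)/16.44 = 1.389
NF = 10 log₁₀(1.389) = 1.43 dB

1.43 dB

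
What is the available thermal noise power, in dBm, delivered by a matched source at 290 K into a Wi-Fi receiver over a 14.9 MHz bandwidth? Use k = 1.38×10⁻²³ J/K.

−102.2 dBm

P_n = kTB = 1.38×10⁻²³ × 290 × 1.49×10⁷ = 5.96×10⁻¹⁴ W
In dBm: 10 log₁₀(5.96×10⁻¹⁴ / 10⁻³) = −102.2 dBm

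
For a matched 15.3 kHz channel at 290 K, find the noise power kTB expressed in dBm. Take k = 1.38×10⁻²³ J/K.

−132.1 dBm

P_n = kTB = 1.38×10⁻²³ × 290 × 1.53×10⁴ = 6.12×10⁻¹⁷ W
In dBm: 10 log₁₀(6.12×10⁻¹⁷ / 10⁻³) = −132.1 dBm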